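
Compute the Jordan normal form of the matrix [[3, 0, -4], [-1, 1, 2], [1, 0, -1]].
J = [[1, 1, 0], [0, 1, 0], [0, 0, 1]]

The characteristic polynomial is det(xI - A) = (x - 1)^3, so the eigenvalues are 1 (algebraic multiplicity 3).

For λ = 1: rank(A - I) = 1, rank((A - I)^2) = 0. The eigenspace has dimension 3 - 1 = 2, so there are 2 Jordan blocks; the rank sequence gives block sizes [2, 1].

Assembling the blocks gives the Jordan form J above.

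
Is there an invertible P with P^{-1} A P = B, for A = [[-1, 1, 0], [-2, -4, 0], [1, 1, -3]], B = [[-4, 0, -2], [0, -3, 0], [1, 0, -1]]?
No.

Both have characteristic polynomial (x + 2)(x + 3)^2, but the minimal polynomial of A is (x + 2)(x + 3)^2 while the minimal polynomial of B is (x + 2)(x + 3). The minimal polynomial is a similarity invariant, so A and B are not similar.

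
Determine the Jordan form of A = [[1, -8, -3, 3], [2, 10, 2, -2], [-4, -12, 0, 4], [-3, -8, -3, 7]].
The characteristic polynomial is det(xI - A) = (x - 6)(x - 4)^3, so the eigenvalues are 4 (algebraic multiplicity 3), 6 (algebraic multiplicity 1).

For λ = 4: rank(A - 4I) = 2, rank((A - 4I)^2) = 1. The eigenspace has dimension 4 - 2 = 2, so there are 2 Jordan blocks; the rank sequence gives block sizes [2, 1].

For λ = 6: algebraic multiplicity 1 gives one 1×1 block.

Assembling the blocks gives the Jordan form J above.

J = [[4, 1, 0, 0], [0, 4, 0, 0], [0, 0, 4, 0], [0, 0, 0, 6]]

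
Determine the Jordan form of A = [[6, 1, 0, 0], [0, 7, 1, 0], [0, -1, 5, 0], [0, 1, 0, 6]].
J = [[6, 1, 0, 0], [0, 6, 1, 0], [0, 0, 6, 0], [0, 0, 0, 6]]

The characteristic polynomial is det(xI - A) = (x - 6)^4, so the eigenvalues are 6 (algebraic multiplicity 4).

For λ = 6: rank(A - 6I) = 2, rank((A - 6I)^2) = 1, rank((A - 6I)^3) = 0. The eigenspace has dimension 4 - 2 = 2, so there are 2 Jordan blocks; the rank sequence gives block sizes [3, 1].

Assembling the blocks gives the Jordan form J above.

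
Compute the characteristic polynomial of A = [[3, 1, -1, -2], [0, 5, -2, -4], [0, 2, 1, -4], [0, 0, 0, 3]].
χ_A(x) = (x - 3)^4

xI - A = [[x - 3, -1, 1, 2], [0, x - 5, 2, 4], [0, -2, x - 1, 4], [0, 0, 0, x - 3]].

Expanding det(xI - A) along the first row:
det(xI - A) = + (x - 3)·det([[x - 5, 2, 4], [-2, x - 1, 4], [0, 0, x - 3]]) - (-1)·det([[0, 2, 4], [0, x - 1, 4], [0, 0, x - 3]]) + (1)·det([[0, x - 5, 4], [0, -2, 4], [0, 0, x - 3]]) - (2)·det([[0, x - 5, 2], [0, -2, x - 1], [0, 0, 0]]).

Evaluating gives χ_A(x) = x^4 - 12x^3 + 54x^2 - 108x + 81 = (x - 3)^4.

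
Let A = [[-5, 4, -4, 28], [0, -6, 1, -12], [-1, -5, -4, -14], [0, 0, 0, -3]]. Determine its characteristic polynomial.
xI - A = [[x + 5, -4, 4, -28], [0, x + 6, -1, 12], [1, 5, x + 4, 14], [0, 0, 0, x + 3]].

Expanding det(xI - A) along the first row:
det(xI - A) = + (x + 5)·det([[x + 6, -1, 12], [5, x + 4, 14], [0, 0, x + 3]]) - (-4)·det([[0, -1, 12], [1, x + 4, 14], [0, 0, x + 3]]) + (4)·det([[0, x + 6, 12], [1, 5, 14], [0, 0, x + 3]]) - (-28)·det([[0, x + 6, -1], [1, 5, x + 4], [0, 0, 0]]).

Evaluating gives χ_A(x) = x^4 + 18x^3 + 120x^2 + 350x + 375 = (x + 3)(x + 5)^3.

χ_A(x) = (x + 3)(x + 5)^3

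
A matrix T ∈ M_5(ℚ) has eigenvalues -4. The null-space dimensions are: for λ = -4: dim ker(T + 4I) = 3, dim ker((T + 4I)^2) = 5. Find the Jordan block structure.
Jordan blocks: (-4, 2), (-4, 2), (-4, 1)

λ = -4: successive nullity increments [3, 2] count blocks of size ≥ k; block sizes are [2, 2, 1].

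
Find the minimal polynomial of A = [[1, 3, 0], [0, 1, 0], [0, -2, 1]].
m_A(x) = (x - 1)^2

The characteristic polynomial factors as (x - 1)^3. The minimal polynomial is ∏(x - λ)^{k_λ} where k_λ is the size of the largest Jordan block at λ.

For λ = 1: rank(A - I) = 1, and the largest Jordan block has size 2 (the smallest k with rank((A - I)^k) = rank((A - I)^(k+1))).

So m_A(x) = (x - 1)^2.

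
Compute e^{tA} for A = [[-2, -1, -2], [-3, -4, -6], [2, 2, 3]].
A has Jordan form J = [[-1, 1, 0], [0, -1, 0], [0, 0, -1]] with A = PJP^{-1}, so e^{tA} = P e^{tJ} P^{-1}.

For a Jordan block J_k(λ), e^{tJ_k(λ)} = e^{λt} · (I + tN + t^2 N^2/2! + ... + t^{k-1} N^{k-1}/(k-1)!) where N is the nilpotent superdiagonal part.

Assembling the blocks and conjugating back gives the entries of e^{tA} as shown above.

e^{tA} = [[(1 - t)*e^{-t}, -t*e^{-t}, -2*t*e^{-t}], [-3*t*e^{-t}, (1 - 3*t)*e^{-t}, -6*t*e^{-t}], [2*t*e^{-t}, 2*t*e^{-t}, (4*t + 1)*e^{-t}]]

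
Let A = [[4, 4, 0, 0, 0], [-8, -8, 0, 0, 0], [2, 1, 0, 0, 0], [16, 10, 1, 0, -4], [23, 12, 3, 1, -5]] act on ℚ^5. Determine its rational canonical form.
The invariant factors of A (the non-unit diagonal entries of the Smith normal form of xI - A over ℚ[x]) are x + 4, x^2(x + 1)(x + 4), each dividing the next. The characteristic polynomial is their product, x^2(x + 1)(x + 4)^2.

The rational canonical form is the block-diagonal matrix of companion matrices C(f_i):
R = [[-4, 0, 0, 0, 0], [0, 0, 0, 0, 0], [0, 1, 0, 0, 0], [0, 0, 1, 0, -4], [0, 0, 0, 1, -5]].

R = [[-4, 0, 0, 0, 0], [0, 0, 0, 0, 0], [0, 1, 0, 0, 0], [0, 0, 1, 0, -4], [0, 0, 0, 1, -5]]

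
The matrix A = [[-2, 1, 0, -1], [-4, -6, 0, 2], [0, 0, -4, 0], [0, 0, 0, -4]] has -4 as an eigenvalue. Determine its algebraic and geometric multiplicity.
algebraic multiplicity 4, geometric multiplicity 3

The characteristic polynomial is (x + 4)^4, so the factor x + 4 appears with exponent 4: the algebraic multiplicity is 4.

rank(A + 4I) = 1, so the eigenspace has dimension 4 - 1 = 3: the geometric multiplicity is 3.

Since 3 < 4, A is not diagonalizable.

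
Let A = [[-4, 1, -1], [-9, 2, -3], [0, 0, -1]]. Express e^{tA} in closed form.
e^{tA} = [[(1 - 3*t)*e^{-t}, t*e^{-t}, -t*e^{-t}], [-9*t*e^{-t}, (3*t + 1)*e^{-t}, -3*t*e^{-t}], [0, 0, e^{-t}]]

A has Jordan form J = [[-1, 1, 0], [0, -1, 0], [0, 0, -1]] with A = PJP^{-1}, so e^{tA} = P e^{tJ} P^{-1}.

For a Jordan block J_k(λ), e^{tJ_k(λ)} = e^{λt} · (I + tN + t^2 N^2/2! + ... + t^{k-1} N^{k-1}/(k-1)!) where N is the nilpotent superdiagonal part.

Assembling the blocks and conjugating back gives the entries of e^{tA} as shown above.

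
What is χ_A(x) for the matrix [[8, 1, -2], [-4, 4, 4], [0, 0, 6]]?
χ_A(x) = (x - 6)^3

xI - A = [[x - 8, -1, 2], [4, x - 4, -4], [0, 0, x - 6]].

Expanding det(xI - A) along the first row:
det(xI - A) = + (x - 8)·det([[x - 4, -4], [0, x - 6]]) - (-1)·det([[4, -4], [0, x - 6]]) + (2)·det([[4, x - 4], [0, 0]]).

Evaluating gives χ_A(x) = x^3 - 18x^2 + 108x - 216 = (x - 6)^3.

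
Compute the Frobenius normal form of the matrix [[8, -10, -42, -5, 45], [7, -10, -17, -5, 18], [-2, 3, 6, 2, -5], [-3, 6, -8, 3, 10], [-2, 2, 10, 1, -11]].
The invariant factors of A (the non-unit diagonal entries of the Smith normal form of xI - A over ℚ[x]) are (x - 2)(x^2 + 3x + 4)^2, each dividing the next. The characteristic polynomial is their product, (x - 2)(x^2 + 3x + 4)^2.

The rational canonical form is the block-diagonal matrix of companion matrices C(f_i):
R = [[0, 0, 0, 0, 32], [1, 0, 0, 0, 32], [0, 1, 0, 0, 10], [0, 0, 1, 0, -5], [0, 0, 0, 1, -4]].

Note the characteristic polynomial does not split into linear factors over ℚ, so A has no Jordan form over ℚ; the rational canonical form exists over any field.

R = [[0, 0, 0, 0, 32], [1, 0, 0, 0, 32], [0, 1, 0, 0, 10], [0, 0, 1, 0, -5], [0, 0, 0, 1, -4]]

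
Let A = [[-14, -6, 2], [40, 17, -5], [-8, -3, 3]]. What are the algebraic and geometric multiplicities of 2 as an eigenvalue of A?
algebraic multiplicity 3, geometric multiplicity 2

The characteristic polynomial is (x - 2)^3, so the factor x - 2 appears with exponent 3: the algebraic multiplicity is 3.

rank(A - 2I) = 1, so the eigenspace has dimension 3 - 1 = 2: the geometric multiplicity is 2.

Since 2 < 3, A is not diagonalizable.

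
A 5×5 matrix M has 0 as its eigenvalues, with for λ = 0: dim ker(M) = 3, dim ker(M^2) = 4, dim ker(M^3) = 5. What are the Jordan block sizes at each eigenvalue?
Jordan blocks: (0, 3), (0, 1), (0, 1)

λ = 0: successive nullity increments [3, 1, 1] count blocks of size ≥ k; block sizes are [3, 1, 1].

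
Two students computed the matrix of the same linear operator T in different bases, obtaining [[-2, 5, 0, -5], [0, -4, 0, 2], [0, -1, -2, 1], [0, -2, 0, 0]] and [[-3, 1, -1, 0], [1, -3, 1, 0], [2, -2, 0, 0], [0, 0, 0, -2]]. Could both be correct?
Two matrices over a field are similar if and only if they have the same invariant factors.

Both A and B have characteristic polynomial (x + 2)^4 and minimal polynomial (x + 2)^2. Computing further, both have invariant factors x + 2, x + 2, (x + 2)^2. Hence A and B are similar.

Yes.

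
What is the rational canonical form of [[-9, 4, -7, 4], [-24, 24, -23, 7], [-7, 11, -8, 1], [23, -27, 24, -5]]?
The invariant factors of A (the non-unit diagonal entries of the Smith normal form of xI - A over ℚ[x]) are (x - 2)(x^3 + 2x - 2), each dividing the next. The characteristic polynomial is their product, (x - 2)(x^3 + 2x - 2).

The rational canonical form is the block-diagonal matrix of companion matrices C(f_i):
R = [[0, 0, 0, -4], [1, 0, 0, 6], [0, 1, 0, -2], [0, 0, 1, 2]].

Note the characteristic polynomial does not split into linear factors over ℚ, so A has no Jordan form over ℚ; the rational canonical form exists over any field.

R = [[0, 0, 0, -4], [1, 0, 0, 6], [0, 1, 0, -2], [0, 0, 1, 2]]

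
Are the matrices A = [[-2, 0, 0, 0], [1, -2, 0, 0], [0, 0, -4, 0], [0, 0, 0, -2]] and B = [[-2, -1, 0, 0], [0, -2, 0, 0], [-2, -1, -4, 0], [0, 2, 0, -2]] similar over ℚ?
Two matrices over a field are similar if and only if they have the same invariant factors.

Both A and B have characteristic polynomial (x + 2)^3(x + 4) and minimal polynomial (x + 2)^2(x + 4). Computing further, both have invariant factors x + 2, (x + 2)^2(x + 4). Hence A and B are similar.

Yes.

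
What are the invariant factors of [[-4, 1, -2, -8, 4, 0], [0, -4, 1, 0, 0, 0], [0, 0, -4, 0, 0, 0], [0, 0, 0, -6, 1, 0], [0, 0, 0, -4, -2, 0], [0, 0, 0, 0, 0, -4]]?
x + 4, (x + 4)^2, (x + 4)^3

The Jordan structure of A has elementary divisors (x + 4)^3, (x + 4)^2, (x + 4). Arranging the block sizes at each eigenvalue in decreasing order and taking row products gives the invariant factors.

Invariant factors (smallest first, each dividing the next): x + 4, (x + 4)^2, (x + 4)^3.

Check: the last factor (x + 4)^3 is the minimal polynomial, and the product (x + 4)^6 is the characteristic polynomial.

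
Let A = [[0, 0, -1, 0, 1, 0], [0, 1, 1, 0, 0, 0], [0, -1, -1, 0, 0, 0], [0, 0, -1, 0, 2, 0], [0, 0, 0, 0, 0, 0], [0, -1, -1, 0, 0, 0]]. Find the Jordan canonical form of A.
J = [[0, 1, 0, 0, 0, 0], [0, 0, 1, 0, 0, 0], [0, 0, 0, 0, 0, 0], [0, 0, 0, 0, 1, 0], [0, 0, 0, 0, 0, 0], [0, 0, 0, 0, 0, 0]]

The characteristic polynomial is det(xI - A) = x^6, so the eigenvalues are 0 (algebraic multiplicity 6).

For λ = 0: rank(A) = 3, rank(A^2) = 1, rank(A^3) = 0. The eigenspace has dimension 6 - 3 = 3, so there are 3 Jordan blocks; the rank sequence gives block sizes [3, 2, 1].

Assembling the blocks gives the Jordan form J above.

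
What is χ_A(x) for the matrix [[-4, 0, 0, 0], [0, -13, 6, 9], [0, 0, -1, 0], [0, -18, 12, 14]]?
xI - A = [[x + 4, 0, 0, 0], [0, x + 13, -6, -9], [0, 0, x + 1, 0], [0, 18, -12, x - 14]].

Expanding det(xI - A) along the first row:
det(xI - A) = + (x + 4)·det([[x + 13, -6, -9], [0, x + 1, 0], [18, -12, x - 14]]) - (0)·det([[0, -6, -9], [0, x + 1, 0], [0, -12, x - 14]]) + (0)·det([[0, x + 13, -9], [0, 0, 0], [0, 18, x - 14]]) - (0)·det([[0, x + 13, -6], [0, 0, x + 1], [0, 18, -12]]).

Evaluating gives χ_A(x) = x^4 + 4x^3 - 21x^2 - 104x - 80 = (x - 5)(x + 1)(x + 4)^2.

χ_A(x) = (x - 5)(x + 1)(x + 4)^2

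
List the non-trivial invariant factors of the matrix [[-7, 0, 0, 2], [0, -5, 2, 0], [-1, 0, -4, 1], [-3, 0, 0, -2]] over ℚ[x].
The Jordan structure of A has elementary divisors (x + 5), (x + 5), (x + 4)^2. Arranging the block sizes at each eigenvalue in decreasing order and taking row products gives the invariant factors.

Invariant factors (smallest first, each dividing the next): x + 5, (x + 4)^2(x + 5).

Check: the last factor (x + 4)^2(x + 5) is the minimal polynomial, and the product (x + 4)^2(x + 5)^2 is the characteristic polynomial.

x + 5, (x + 4)^2(x + 5)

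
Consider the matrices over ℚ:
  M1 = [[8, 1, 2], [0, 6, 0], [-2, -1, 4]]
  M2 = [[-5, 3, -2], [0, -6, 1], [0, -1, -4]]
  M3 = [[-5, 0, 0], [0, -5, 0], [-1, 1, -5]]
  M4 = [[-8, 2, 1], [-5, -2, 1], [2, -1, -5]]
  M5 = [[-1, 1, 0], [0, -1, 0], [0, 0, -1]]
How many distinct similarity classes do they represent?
4 classes: {M1}, {M2, M4}, {M3}, {M5}

Characteristic polynomials: χ_{M1} = (x - 6)^3, χ_{M2} = (x + 5)^3, χ_{M3} = (x + 5)^3, χ_{M4} = (x + 5)^3, χ_{M5} = (x + 1)^3.

{M1}: invariant factors x - 6, (x - 6)^2.

{M2, M4}: invariant factors (x + 5)^3.

{M3}: invariant factors x + 5, (x + 5)^2.

{M5}: invariant factors x + 1, (x + 1)^2.

Matrices are similar if and only if their invariant-factor lists agree; the partition into similarity classes is {M1}, {M2, M4}, {M3}, {M5}.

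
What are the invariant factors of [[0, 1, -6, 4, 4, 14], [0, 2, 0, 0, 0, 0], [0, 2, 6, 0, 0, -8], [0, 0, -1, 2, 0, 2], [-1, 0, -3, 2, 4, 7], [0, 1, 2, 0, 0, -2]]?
The Jordan structure of A has elementary divisors (x - 2)^2, (x - 2)^2, (x - 2)^2. Arranging the block sizes at each eigenvalue in decreasing order and taking row products gives the invariant factors.

Invariant factors (smallest first, each dividing the next): (x - 2)^2, (x - 2)^2, (x - 2)^2.

Check: the last factor (x - 2)^2 is the minimal polynomial, and the product (x - 2)^6 is the characteristic polynomial.

(x - 2)^2, (x - 2)^2, (x - 2)^2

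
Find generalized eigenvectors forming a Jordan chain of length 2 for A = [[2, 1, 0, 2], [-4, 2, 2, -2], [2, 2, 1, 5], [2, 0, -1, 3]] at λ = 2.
v_1 = [[0, 1, 0, 0]]^T, v_2 = [[1, 0, 2, 0]]^T

We seek v_1 ∈ ker((A - 2I)^2) \ ker(A - 2I), then set v_{i+1} = (A - 2I) v_i.

One such chain is v_1 = [[0, 1, 0, 0]]^T, v_2 = [[1, 0, 2, 0]]^T. Check: (A - 2I) v_2 = [[0, 0, 0, 0]]^T = 0.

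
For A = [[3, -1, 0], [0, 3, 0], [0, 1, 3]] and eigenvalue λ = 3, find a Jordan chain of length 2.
We seek v_1 ∈ ker((A - 3I)^2) \ ker(A - 3I), then set v_{i+1} = (A - 3I) v_i.

One such chain is v_1 = [[0, -1, -1]]^T, v_2 = [[1, 0, -1]]^T. Check: (A - 3I) v_2 = [[0, 0, 0]]^T = 0.

v_1 = [[0, -1, -1]]^T, v_2 = [[1, 0, -1]]^T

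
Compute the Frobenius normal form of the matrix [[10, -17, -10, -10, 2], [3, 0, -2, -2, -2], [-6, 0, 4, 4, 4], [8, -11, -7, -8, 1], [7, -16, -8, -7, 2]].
The invariant factors of A (the non-unit diagonal entries of the Smith normal form of xI - A over ℚ[x]) are x^2 - 4x - 3, x(x^2 - 4x - 3), each dividing the next. The characteristic polynomial is their product, x(x^2 - 4x - 3)^2.

The rational canonical form is the block-diagonal matrix of companion matrices C(f_i):
R = [[0, 3, 0, 0, 0], [1, 4, 0, 0, 0], [0, 0, 0, 0, 0], [0, 0, 1, 0, 3], [0, 0, 0, 1, 4]].

Note the characteristic polynomial does not split into linear factors over ℚ, so A has no Jordan form over ℚ; the rational canonical form exists over any field.

R = [[0, 3, 0, 0, 0], [1, 4, 0, 0, 0], [0, 0, 0, 0, 0], [0, 0, 1, 0, 3], [0, 0, 0, 1, 4]]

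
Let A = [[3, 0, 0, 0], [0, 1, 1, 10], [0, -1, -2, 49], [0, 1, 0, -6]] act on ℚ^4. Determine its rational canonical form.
The invariant factors of A (the non-unit diagonal entries of the Smith normal form of xI - A over ℚ[x]) are x - 3, (x - 3)(x + 5)^2, each dividing the next. The characteristic polynomial is their product, (x - 3)^2(x + 5)^2.

The rational canonical form is the block-diagonal matrix of companion matrices C(f_i):
R = [[3, 0, 0, 0], [0, 0, 0, 75], [0, 1, 0, 5], [0, 0, 1, -7]].

R = [[3, 0, 0, 0], [0, 0, 0, 75], [0, 1, 0, 5], [0, 0, 1, -7]]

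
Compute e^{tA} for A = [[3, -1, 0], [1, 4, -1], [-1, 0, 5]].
A has Jordan form J = [[4, 1, 0], [0, 4, 1], [0, 0, 4]] with A = PJP^{-1}, so e^{tA} = P e^{tJ} P^{-1}.

For a Jordan block J_k(λ), e^{tJ_k(λ)} = e^{λt} · (I + tN + t^2 N^2/2! + ... + t^{k-1} N^{k-1}/(k-1)!) where N is the nilpotent superdiagonal part.

Assembling the blocks and conjugating back gives the entries of e^{tA} as shown above.

e^{tA} = [[(1 - t)*e^{4*t}, t*(t - 2)*e^{4*t}/2, t^2*e^{4*t}/2], [t*e^{4*t}, (2 - t^2)*e^{4*t}/2, t*(-t - 2)*e^{4*t}/2], [-t*e^{4*t}, t^2*e^{4*t}/2, (t^2/2 + t + 1)*e^{4*t}]]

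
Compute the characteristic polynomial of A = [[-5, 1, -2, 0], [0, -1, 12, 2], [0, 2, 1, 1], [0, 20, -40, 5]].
xI - A = [[x + 5, -1, 2, 0], [0, x + 1, -12, -2], [0, -2, x - 1, -1], [0, -20, 40, x - 5]].

Expanding det(xI - A) along the first row:
det(xI - A) = + (x + 5)·det([[x + 1, -12, -2], [-2, x - 1, -1], [-20, 40, x - 5]]) - (-1)·det([[0, -12, -2], [0, x - 1, -1], [0, 40, x - 5]]) + (2)·det([[0, x + 1, -2], [0, -2, -1], [0, -20, x - 5]]) - (0)·det([[0, x + 1, -12], [0, -2, x - 1], [0, -20, 40]]).

Evaluating gives χ_A(x) = x^4 - 50x^2 + 625 = (x - 5)^2(x + 5)^2.

χ_A(x) = (x - 5)^2(x + 5)^2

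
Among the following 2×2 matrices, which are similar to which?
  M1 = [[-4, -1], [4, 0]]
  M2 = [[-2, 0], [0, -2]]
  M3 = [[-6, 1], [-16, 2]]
Characteristic polynomials: χ_{M1} = (x + 2)^2, χ_{M2} = (x + 2)^2, χ_{M3} = (x + 2)^2.

{M1, M3}: invariant factors (x + 2)^2.

{M2}: invariant factors x + 2, x + 2.

Matrices are similar if and only if their invariant-factor lists agree; the partition into similarity classes is {M1, M3}, {M2}.

2 classes: {M1, M3}, {M2}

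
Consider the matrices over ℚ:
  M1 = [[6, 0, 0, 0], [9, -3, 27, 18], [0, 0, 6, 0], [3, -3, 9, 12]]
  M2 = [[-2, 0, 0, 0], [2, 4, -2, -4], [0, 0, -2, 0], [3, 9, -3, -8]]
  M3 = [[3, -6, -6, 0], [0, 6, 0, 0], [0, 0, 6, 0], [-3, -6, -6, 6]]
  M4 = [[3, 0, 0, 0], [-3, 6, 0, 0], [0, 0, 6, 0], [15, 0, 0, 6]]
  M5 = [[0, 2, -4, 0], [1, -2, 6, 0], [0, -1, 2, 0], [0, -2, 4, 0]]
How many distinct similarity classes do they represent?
Characteristic polynomials: χ_{M1} = (x - 6)^3(x - 3), χ_{M2} = (x + 2)^4, χ_{M3} = (x - 6)^3(x - 3), χ_{M4} = (x - 6)^3(x - 3), χ_{M5} = x^4.

{M1, M3, M4}: invariant factors x - 6, x - 6, (x - 6)(x - 3).

{M2}: invariant factors x + 2, x + 2, (x + 2)^2.

{M5}: invariant factors x, x^3.

Matrices are similar if and only if their invariant-factor lists agree; the partition into similarity classes is {M1, M3, M4}, {M2}, {M5}.

3 classes: {M1, M3, M4}, {M2}, {M5}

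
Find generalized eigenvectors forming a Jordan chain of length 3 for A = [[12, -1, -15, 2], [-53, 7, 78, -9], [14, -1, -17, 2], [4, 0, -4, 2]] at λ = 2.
We seek v_1 ∈ ker((A - 2I)^3) \ ker((A - 2I)^2), then set v_{i+1} = (A - 2I) v_i.

One such chain is v_1 = [[0, 1, 0, 1]]^T, v_2 = [[1, -4, 1, 0]]^T, v_3 = [[-1, 5, -1, 0]]^T. Check: (A - 2I) v_3 = [[0, 0, 0, 0]]^T = 0.

v_1 = [[0, 1, 0, 1]]^T, v_2 = [[1, -4, 1, 0]]^T, v_3 = [[-1, 5, -1, 0]]^T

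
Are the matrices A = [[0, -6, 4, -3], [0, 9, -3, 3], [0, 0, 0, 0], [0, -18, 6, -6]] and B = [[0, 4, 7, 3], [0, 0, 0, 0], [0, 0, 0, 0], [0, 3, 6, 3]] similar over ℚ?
Yes.

Two matrices over a field are similar if and only if they have the same invariant factors.

Both A and B have characteristic polynomial x^3(x - 3) and minimal polynomial x^2(x - 3). Computing further, both have invariant factors x, x^2(x - 3). Hence A and B are similar.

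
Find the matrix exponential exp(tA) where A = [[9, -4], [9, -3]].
A has Jordan form J = [[3, 1], [0, 3]] with A = PJP^{-1}, so e^{tA} = P e^{tJ} P^{-1}.

For a Jordan block J_k(λ), e^{tJ_k(λ)} = e^{λt} · (I + tN + t^2 N^2/2! + ... + t^{k-1} N^{k-1}/(k-1)!) where N is the nilpotent superdiagonal part.

Assembling the blocks and conjugating back gives the entries of e^{tA} as shown above.

e^{tA} = [[(6*t + 1)*e^{3*t}, -4*t*e^{3*t}], [9*t*e^{3*t}, (1 - 6*t)*e^{3*t}]]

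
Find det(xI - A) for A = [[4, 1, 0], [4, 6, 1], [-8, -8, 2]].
xI - A = [[x - 4, -1, 0], [-4, x - 6, -1], [8, 8, x - 2]].

Expanding det(xI - A) along the first row:
det(xI - A) = + (x - 4)·det([[x - 6, -1], [8, x - 2]]) - (-1)·det([[-4, -1], [8, x - 2]]) + (0)·det([[-4, x - 6], [8, 8]]).

Evaluating gives χ_A(x) = x^3 - 12x^2 + 48x - 64 = (x - 4)^3.

χ_A(x) = (x - 4)^3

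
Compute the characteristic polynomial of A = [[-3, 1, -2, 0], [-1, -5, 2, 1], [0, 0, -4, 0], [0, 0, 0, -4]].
xI - A = [[x + 3, -1, 2, 0], [1, x + 5, -2, -1], [0, 0, x + 4, 0], [0, 0, 0, x + 4]].

Expanding det(xI - A) along the first row:
det(xI - A) = + (x + 3)·det([[x + 5, -2, -1], [0, x + 4, 0], [0, 0, x + 4]]) - (-1)·det([[1, -2, -1], [0, x + 4, 0], [0, 0, x + 4]]) + (2)·det([[1, x + 5, -1], [0, 0, 0], [0, 0, x + 4]]) - (0)·det([[1, x + 5, -2], [0, 0, x + 4], [0, 0, 0]]).

Evaluating gives χ_A(x) = x^4 + 16x^3 + 96x^2 + 256x + 256 = (x + 4)^4.

χ_A(x) = (x + 4)^4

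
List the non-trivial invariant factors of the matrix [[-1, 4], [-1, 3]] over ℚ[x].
The Jordan structure of A has elementary divisors (x - 1)^2. Arranging the block sizes at each eigenvalue in decreasing order and taking row products gives the invariant factors.

Invariant factors (smallest first, each dividing the next): (x - 1)^2.

Check: the last factor (x - 1)^2 is the minimal polynomial, and the product (x - 1)^2 is the characteristic polynomial.

(x - 1)^2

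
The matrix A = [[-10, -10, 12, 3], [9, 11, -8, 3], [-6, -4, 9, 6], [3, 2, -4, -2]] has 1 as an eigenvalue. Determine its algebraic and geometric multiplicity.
algebraic multiplicity 3, geometric multiplicity 2

The characteristic polynomial is (x - 5)(x - 1)^3, so the factor x - 1 appears with exponent 3: the algebraic multiplicity is 3.

rank(A - I) = 2, so the eigenspace has dimension 4 - 2 = 2: the geometric multiplicity is 2.

Since 2 < 3, A is not diagonalizable.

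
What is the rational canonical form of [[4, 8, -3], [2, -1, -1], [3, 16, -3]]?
The invariant factors of A (the non-unit diagonal entries of the Smith normal form of xI - A over ℚ[x]) are x^3 - 4x + 5, each dividing the next. The characteristic polynomial is their product, x^3 - 4x + 5.

The rational canonical form is the block-diagonal matrix of companion matrices C(f_i):
R = [[0, 0, -5], [1, 0, 4], [0, 1, 0]].

Note the characteristic polynomial does not split into linear factors over ℚ, so A has no Jordan form over ℚ; the rational canonical form exists over any field.

R = [[0, 0, -5], [1, 0, 4], [0, 1, 0]]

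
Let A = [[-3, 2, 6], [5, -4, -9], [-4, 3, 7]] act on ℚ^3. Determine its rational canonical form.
R = [[0, 0, -1], [1, 0, -4], [0, 1, 0]]

The invariant factors of A (the non-unit diagonal entries of the Smith normal form of xI - A over ℚ[x]) are x^3 + 4x + 1, each dividing the next. The characteristic polynomial is their product, x^3 + 4x + 1.

The rational canonical form is the block-diagonal matrix of companion matrices C(f_i):
R = [[0, 0, -1], [1, 0, -4], [0, 1, 0]].

Note the characteristic polynomial does not split into linear factors over ℚ, so A has no Jordan form over ℚ; the rational canonical form exists over any field.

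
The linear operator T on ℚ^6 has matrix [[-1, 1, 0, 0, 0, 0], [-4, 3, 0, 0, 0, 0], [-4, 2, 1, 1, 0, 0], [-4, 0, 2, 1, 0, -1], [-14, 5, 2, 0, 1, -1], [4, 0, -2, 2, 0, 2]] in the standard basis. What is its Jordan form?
J = [[1, 1, 0, 0, 0, 0], [0, 1, 0, 0, 0, 0], [0, 0, 1, 1, 0, 0], [0, 0, 0, 1, 0, 0], [0, 0, 0, 0, 1, 0], [0, 0, 0, 0, 0, 2]]

The characteristic polynomial is det(xI - A) = (x - 2)(x - 1)^5, so the eigenvalues are 1 (algebraic multiplicity 5), 2 (algebraic multiplicity 1).

For λ = 1: rank(A - I) = 3, rank((A - I)^2) = 1. The eigenspace has dimension 6 - 3 = 3, so there are 3 Jordan blocks; the rank sequence gives block sizes [2, 2, 1].

For λ = 2: algebraic multiplicity 1 gives one 1×1 block.

Assembling the blocks gives the Jordan form J above.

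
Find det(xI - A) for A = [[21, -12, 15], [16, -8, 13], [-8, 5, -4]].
xI - A = [[x - 21, 12, -15], [-16, x + 8, -13], [8, -5, x + 4]].

Expanding det(xI - A) along the first row:
det(xI - A) = + (x - 21)·det([[x + 8, -13], [-5, x + 4]]) - (12)·det([[-16, -13], [8, x + 4]]) + (-15)·det([[-16, x + 8], [8, -5]]).

Evaluating gives χ_A(x) = x^3 - 9x^2 + 27x - 27 = (x - 3)^3.

χ_A(x) = (x - 3)^3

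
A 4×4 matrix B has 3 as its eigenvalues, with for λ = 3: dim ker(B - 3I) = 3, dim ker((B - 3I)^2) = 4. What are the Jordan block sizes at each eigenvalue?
λ = 3: successive nullity increments [3, 1] count blocks of size ≥ k; block sizes are [2, 1, 1].

Jordan blocks: (3, 2), (3, 1), (3, 1)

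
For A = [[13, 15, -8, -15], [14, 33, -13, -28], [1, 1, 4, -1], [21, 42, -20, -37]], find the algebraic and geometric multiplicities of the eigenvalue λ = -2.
The characteristic polynomial is (x - 5)^3(x + 2), so the factor x + 2 appears with exponent 1: the algebraic multiplicity is 1.

rank(A + 2I) = 3, so the eigenspace has dimension 4 - 3 = 1: the geometric multiplicity is 1.

algebraic multiplicity 1, geometric multiplicity 1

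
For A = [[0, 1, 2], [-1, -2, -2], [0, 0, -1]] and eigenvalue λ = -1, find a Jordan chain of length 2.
We seek v_1 ∈ ker((A + I)^2) \ ker(A + I), then set v_{i+1} = (A + I) v_i.

One such chain is v_1 = [[0, 5, -2]]^T, v_2 = [[1, -1, 0]]^T. Check: (A + I) v_2 = [[0, 0, 0]]^T = 0.

v_1 = [[0, 5, -2]]^T, v_2 = [[1, -1, 0]]^T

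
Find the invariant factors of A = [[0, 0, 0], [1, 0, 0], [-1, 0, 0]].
x, x^2

The Jordan structure of A has elementary divisors x^2, x. Arranging the block sizes at each eigenvalue in decreasing order and taking row products gives the invariant factors.

Invariant factors (smallest first, each dividing the next): x, x^2.

Check: the last factor x^2 is the minimal polynomial, and the product x^3 is the characteristic polynomial.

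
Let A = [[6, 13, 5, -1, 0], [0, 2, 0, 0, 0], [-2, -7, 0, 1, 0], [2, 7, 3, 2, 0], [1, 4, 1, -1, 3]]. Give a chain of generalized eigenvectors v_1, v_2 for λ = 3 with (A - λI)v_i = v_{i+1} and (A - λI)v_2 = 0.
v_1 = [[1, 0, 0, 1, 0]]^T, v_2 = [[2, 0, -1, 1, 0]]^T

We seek v_1 ∈ ker((A - 3I)^2) \ ker(A - 3I), then set v_{i+1} = (A - 3I) v_i.

One such chain is v_1 = [[1, 0, 0, 1, 0]]^T, v_2 = [[2, 0, -1, 1, 0]]^T. Check: (A - 3I) v_2 = [[0, 0, 0, 0, 0]]^T = 0.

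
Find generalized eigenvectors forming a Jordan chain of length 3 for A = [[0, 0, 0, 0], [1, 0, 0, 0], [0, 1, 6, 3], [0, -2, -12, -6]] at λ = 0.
We seek v_1 ∈ ker(A^3) \ ker(A^2), then set v_{i+1} = A v_i.

One such chain is v_1 = [[1, 0, 0, 0]]^T, v_2 = [[0, 1, 0, 0]]^T, v_3 = [[0, 0, 1, -2]]^T. Check: A v_3 = [[0, 0, 0, 0]]^T = 0.

v_1 = [[1, 0, 0, 0]]^T, v_2 = [[0, 1, 0, 0]]^T, v_3 = [[0, 0, 1, -2]]^T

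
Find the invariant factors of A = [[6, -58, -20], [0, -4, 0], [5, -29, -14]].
x + 4, (x + 4)^2

The Jordan structure of A has elementary divisors (x + 4)^2, (x + 4). Arranging the block sizes at each eigenvalue in decreasing order and taking row products gives the invariant factors.

Invariant factors (smallest first, each dividing the next): x + 4, (x + 4)^2.

Check: the last factor (x + 4)^2 is the minimal polynomial, and the product (x + 4)^3 is the characteristic polynomial.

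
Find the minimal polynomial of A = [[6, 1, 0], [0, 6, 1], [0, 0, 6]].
The characteristic polynomial factors as (x - 6)^3. The minimal polynomial is ∏(x - λ)^{k_λ} where k_λ is the size of the largest Jordan block at λ.

For λ = 6: rank(A - 6I) = 2, and the largest Jordan block has size 3 (the smallest k with rank((A - 6I)^k) = rank((A - 6I)^(k+1))).

So m_A(x) = (x - 6)^3.

m_A(x) = (x - 6)^3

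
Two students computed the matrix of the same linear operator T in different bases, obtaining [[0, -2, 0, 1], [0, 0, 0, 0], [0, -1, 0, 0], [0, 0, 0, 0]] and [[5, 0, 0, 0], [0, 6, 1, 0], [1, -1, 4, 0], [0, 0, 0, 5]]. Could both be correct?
trace(A) = 0 but trace(B) = 20. The trace is a similarity invariant, so A and B are not similar.

No.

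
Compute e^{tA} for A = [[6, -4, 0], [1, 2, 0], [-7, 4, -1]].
e^{tA} = [[(2*t + 1)*e^{4*t}, -4*t*e^{4*t}, 0], [t*e^{4*t}, (1 - 2*t)*e^{4*t}, 0], [(-(2*t + 1)*e^{5*t} + 1)*e^{-t}, 4*t*e^{4*t}, e^{-t}]]

A has Jordan form J = [[-1, 0, 0], [0, 4, 1], [0, 0, 4]] with A = PJP^{-1}, so e^{tA} = P e^{tJ} P^{-1}.

For a Jordan block J_k(λ), e^{tJ_k(λ)} = e^{λt} · (I + tN + t^2 N^2/2! + ... + t^{k-1} N^{k-1}/(k-1)!) where N is the nilpotent superdiagonal part.

Assembling the blocks and conjugating back gives the entries of e^{tA} as shown above.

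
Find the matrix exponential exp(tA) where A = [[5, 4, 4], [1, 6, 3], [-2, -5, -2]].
A has Jordan form J = [[3, 1, 0], [0, 3, 1], [0, 0, 3]] with A = PJP^{-1}, so e^{tA} = P e^{tJ} P^{-1}.

For a Jordan block J_k(λ), e^{tJ_k(λ)} = e^{λt} · (I + tN + t^2 N^2/2! + ... + t^{k-1} N^{k-1}/(k-1)!) where N is the nilpotent superdiagonal part.

Assembling the blocks and conjugating back gives the entries of e^{tA} as shown above.

e^{tA} = [[(2*t + 1)*e^{3*t}, 4*t*e^{3*t}, 4*t*e^{3*t}], [t*(2 - t)*e^{3*t}/2, (-t^2 + 3*t + 1)*e^{3*t}, t*(3 - t)*e^{3*t}], [t*(t - 4)*e^{3*t}/2, t*(t - 5)*e^{3*t}, (t^2 - 5*t + 1)*e^{3*t}]]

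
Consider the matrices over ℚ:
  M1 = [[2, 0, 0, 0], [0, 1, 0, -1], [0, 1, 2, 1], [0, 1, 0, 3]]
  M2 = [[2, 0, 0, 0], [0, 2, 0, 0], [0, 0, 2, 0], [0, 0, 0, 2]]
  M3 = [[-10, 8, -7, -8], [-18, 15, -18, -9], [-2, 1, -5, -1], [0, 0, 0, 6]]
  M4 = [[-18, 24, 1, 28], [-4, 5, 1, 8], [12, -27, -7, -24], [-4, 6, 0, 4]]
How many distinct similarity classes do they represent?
Characteristic polynomials: χ_{M1} = (x - 2)^4, χ_{M2} = (x - 2)^4, χ_{M3} = (x - 6)^2(x + 3)^2, χ_{M4} = (x + 4)^4.

{M1}: invariant factors x - 2, x - 2, (x - 2)^2.

{M2}: invariant factors x - 2, x - 2, x - 2, x - 2.

{M3}: invariant factors x - 6, (x - 6)(x + 3)^2.

{M4}: invariant factors x + 4, (x + 4)^3.

Matrices are similar if and only if their invariant-factor lists agree; the partition into similarity classes is {M1}, {M2}, {M3}, {M4}.

4 classes: {M1}, {M2}, {M3}, {M4}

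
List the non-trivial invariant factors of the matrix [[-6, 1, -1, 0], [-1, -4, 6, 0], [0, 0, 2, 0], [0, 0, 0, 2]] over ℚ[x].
The Jordan structure of A has elementary divisors (x + 5)^2, (x - 2), (x - 2). Arranging the block sizes at each eigenvalue in decreasing order and taking row products gives the invariant factors.

Invariant factors (smallest first, each dividing the next): x - 2, (x - 2)(x + 5)^2.

Check: the last factor (x - 2)(x + 5)^2 is the minimal polynomial, and the product (x - 2)^2(x + 5)^2 is the characteristic polynomial.

x - 2, (x - 2)(x + 5)^2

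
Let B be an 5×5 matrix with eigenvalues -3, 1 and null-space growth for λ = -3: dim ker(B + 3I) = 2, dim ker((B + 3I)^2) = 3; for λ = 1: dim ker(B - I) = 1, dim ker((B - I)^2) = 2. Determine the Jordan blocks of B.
λ = -3: successive nullity increments [2, 1] count blocks of size ≥ k; block sizes are [2, 1].
λ = 1: successive nullity increments [1, 1] count blocks of size ≥ k; block sizes are [2].

Jordan blocks: (-3, 2), (-3, 1), (1, 2)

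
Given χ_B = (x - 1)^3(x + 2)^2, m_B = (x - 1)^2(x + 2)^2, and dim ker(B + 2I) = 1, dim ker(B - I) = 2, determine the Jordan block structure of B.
λ = -2: algebraic multiplicity 2 (exponent in χ_B), largest block size 2 (exponent in m_B), 1 block (geometric multiplicity). This forces block sizes [2].
λ = 1: algebraic multiplicity 3 (exponent in χ_B), largest block size 2 (exponent in m_B), 2 blocks (geometric multiplicity). These force block sizes [2, 1].

Jordan blocks: (-2, 2), (1, 2), (1, 1)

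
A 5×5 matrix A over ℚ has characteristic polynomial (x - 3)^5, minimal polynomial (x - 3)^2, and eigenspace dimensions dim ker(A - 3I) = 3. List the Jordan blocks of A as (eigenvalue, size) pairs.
λ = 3: algebraic multiplicity 5 (exponent in χ_A), largest block size 2 (exponent in m_A), 3 blocks (geometric multiplicity). These force block sizes [2, 2, 1].

Jordan blocks: (3, 2), (3, 2), (3, 1)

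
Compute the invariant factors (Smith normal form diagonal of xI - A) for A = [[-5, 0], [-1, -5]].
(x + 5)^2

The Jordan structure of A has elementary divisors (x + 5)^2. Arranging the block sizes at each eigenvalue in decreasing order and taking row products gives the invariant factors.

Invariant factors (smallest first, each dividing the next): (x + 5)^2.

Check: the last factor (x + 5)^2 is the minimal polynomial, and the product (x + 5)^2 is the characteristic polynomial.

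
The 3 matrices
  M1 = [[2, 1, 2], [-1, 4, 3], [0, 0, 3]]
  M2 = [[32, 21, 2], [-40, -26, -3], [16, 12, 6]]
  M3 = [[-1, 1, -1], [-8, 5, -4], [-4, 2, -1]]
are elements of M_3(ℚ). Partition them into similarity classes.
3 classes: {M1}, {M2}, {M3}

Characteristic polynomials: χ_{M1} = (x - 3)^3, χ_{M2} = (x - 4)^3, χ_{M3} = (x - 1)^3.

{M1}: invariant factors (x - 3)^3.

{M2}: invariant factors (x - 4)^3.

{M3}: invariant factors x - 1, (x - 1)^2.

Matrices are similar if and only if their invariant-factor lists agree; the partition into similarity classes is {M1}, {M2}, {M3}.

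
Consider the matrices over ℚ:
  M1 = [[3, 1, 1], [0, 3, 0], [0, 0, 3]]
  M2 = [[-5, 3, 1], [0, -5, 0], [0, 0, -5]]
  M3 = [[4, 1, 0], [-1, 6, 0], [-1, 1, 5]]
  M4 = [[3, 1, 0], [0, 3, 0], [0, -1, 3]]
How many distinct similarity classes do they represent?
3 classes: {M1, M4}, {M2}, {M3}

Characteristic polynomials: χ_{M1} = (x - 3)^3, χ_{M2} = (x + 5)^3, χ_{M3} = (x - 5)^3, χ_{M4} = (x - 3)^3.

{M1, M4}: invariant factors x - 3, (x - 3)^2.

{M2}: invariant factors x + 5, (x + 5)^2.

{M3}: invariant factors x - 5, (x - 5)^2.

Matrices are similar if and only if their invariant-factor lists agree; the partition into similarity classes is {M1, M4}, {M2}, {M3}.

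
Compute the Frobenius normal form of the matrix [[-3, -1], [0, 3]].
R = [[0, 9], [1, 0]]

The invariant factors of A (the non-unit diagonal entries of the Smith normal form of xI - A over ℚ[x]) are (x - 3)(x + 3), each dividing the next. The characteristic polynomial is their product, (x - 3)(x + 3).

The rational canonical form is the block-diagonal matrix of companion matrices C(f_i):
R = [[0, 9], [1, 0]].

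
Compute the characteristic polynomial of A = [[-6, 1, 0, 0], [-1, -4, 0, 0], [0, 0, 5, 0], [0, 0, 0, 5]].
χ_A(x) = (x - 5)^2(x + 5)^2

xI - A = [[x + 6, -1, 0, 0], [1, x + 4, 0, 0], [0, 0, x - 5, 0], [0, 0, 0, x - 5]].

Expanding det(xI - A) along the first row:
det(xI - A) = + (x + 6)·det([[x + 4, 0, 0], [0, x - 5, 0], [0, 0, x - 5]]) - (-1)·det([[1, 0, 0], [0, x - 5, 0], [0, 0, x - 5]]) + (0)·det([[1, x + 4, 0], [0, 0, 0], [0, 0, x - 5]]) - (0)·det([[1, x + 4, 0], [0, 0, x - 5], [0, 0, 0]]).

Evaluating gives χ_A(x) = x^4 - 50x^2 + 625 = (x - 5)^2(x + 5)^2.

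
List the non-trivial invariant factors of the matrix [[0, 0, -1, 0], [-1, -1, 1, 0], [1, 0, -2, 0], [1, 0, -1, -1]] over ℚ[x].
x + 1, x + 1, (x + 1)^2

The Jordan structure of A has elementary divisors (x + 1)^2, (x + 1), (x + 1). Arranging the block sizes at each eigenvalue in decreasing order and taking row products gives the invariant factors.

Invariant factors (smallest first, each dividing the next): x + 1, x + 1, (x + 1)^2.

Check: the last factor (x + 1)^2 is the minimal polynomial, and the product (x + 1)^4 is the characteristic polynomial.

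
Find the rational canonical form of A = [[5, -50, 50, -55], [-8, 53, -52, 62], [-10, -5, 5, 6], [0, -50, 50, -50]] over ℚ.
R = [[5, 0, 0, 0], [0, 0, 0, -50], [0, 1, 0, -5], [0, 0, 1, 8]]

The invariant factors of A (the non-unit diagonal entries of the Smith normal form of xI - A over ℚ[x]) are x - 5, (x - 5)^2(x + 2), each dividing the next. The characteristic polynomial is their product, (x - 5)^3(x + 2).

The rational canonical form is the block-diagonal matrix of companion matrices C(f_i):
R = [[5, 0, 0, 0], [0, 0, 0, -50], [0, 1, 0, -5], [0, 0, 1, 8]].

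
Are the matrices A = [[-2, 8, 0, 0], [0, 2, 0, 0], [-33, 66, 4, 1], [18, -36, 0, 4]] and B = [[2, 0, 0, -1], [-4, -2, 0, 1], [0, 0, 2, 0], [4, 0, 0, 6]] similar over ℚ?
Yes.

Two matrices over a field are similar if and only if they have the same invariant factors.

Both A and B have characteristic polynomial (x - 4)^2(x - 2)(x + 2) and minimal polynomial (x - 4)^2(x - 2)(x + 2). Computing further, both have invariant factors (x - 4)^2(x - 2)(x + 2). Hence A and B are similar.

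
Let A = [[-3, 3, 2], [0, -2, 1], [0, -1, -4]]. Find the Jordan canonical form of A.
J = [[-3, 1, 0], [0, -3, 1], [0, 0, -3]]

The characteristic polynomial is det(xI - A) = (x + 3)^3, so the eigenvalues are -3 (algebraic multiplicity 3).

For λ = -3: rank(A + 3I) = 2, rank((A + 3I)^2) = 1, rank((A + 3I)^3) = 0. The eigenspace has dimension 3 - 2 = 1, so there is 1 Jordan block; the rank sequence gives block sizes [3].

Assembling the blocks gives the Jordan form J above.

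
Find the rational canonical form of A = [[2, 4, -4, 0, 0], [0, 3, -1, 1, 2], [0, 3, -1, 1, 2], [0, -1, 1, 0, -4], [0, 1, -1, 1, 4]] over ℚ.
The invariant factors of A (the non-unit diagonal entries of the Smith normal form of xI - A over ℚ[x]) are x - 2, x - 2, x(x - 2)^2, each dividing the next. The characteristic polynomial is their product, x(x - 2)^4.

The rational canonical form is the block-diagonal matrix of companion matrices C(f_i):
R = [[2, 0, 0, 0, 0], [0, 2, 0, 0, 0], [0, 0, 0, 0, 0], [0, 0, 1, 0, -4], [0, 0, 0, 1, 4]].

R = [[2, 0, 0, 0, 0], [0, 2, 0, 0, 0], [0, 0, 0, 0, 0], [0, 0, 1, 0, -4], [0, 0, 0, 1, 4]]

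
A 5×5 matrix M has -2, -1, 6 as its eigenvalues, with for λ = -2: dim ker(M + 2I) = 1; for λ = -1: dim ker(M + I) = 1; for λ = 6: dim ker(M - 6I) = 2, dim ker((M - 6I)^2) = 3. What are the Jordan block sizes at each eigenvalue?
λ = -2: successive nullity increments [1] count blocks of size ≥ k; block sizes are [1].
λ = -1: successive nullity increments [1] count blocks of size ≥ k; block sizes are [1].
λ = 6: successive nullity increments [2, 1] count blocks of size ≥ k; block sizes are [2, 1].

Jordan blocks: (-2, 1), (-1, 1), (6, 2), (6, 1)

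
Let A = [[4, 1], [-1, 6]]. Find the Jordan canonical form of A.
J = [[5, 1], [0, 5]]

The characteristic polynomial is det(xI - A) = (x - 5)^2, so the eigenvalues are 5 (algebraic multiplicity 2).

For λ = 5: rank(A - 5I) = 1, rank((A - 5I)^2) = 0. The eigenspace has dimension 2 - 1 = 1, so there is 1 Jordan block; the rank sequence gives block sizes [2].

Assembling the blocks gives the Jordan form J above.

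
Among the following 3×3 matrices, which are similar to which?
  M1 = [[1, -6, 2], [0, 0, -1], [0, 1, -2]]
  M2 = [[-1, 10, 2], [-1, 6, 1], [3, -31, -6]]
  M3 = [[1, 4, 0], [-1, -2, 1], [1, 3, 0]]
1 class: {M1, M2, M3}

Characteristic polynomials: χ_{M1} = (x - 1)(x + 1)^2, χ_{M2} = (x - 1)(x + 1)^2, χ_{M3} = (x - 1)(x + 1)^2.

{M1, M2, M3}: invariant factors (x - 1)(x + 1)^2.

Matrices are similar if and only if their invariant-factor lists agree; the partition into similarity classes is {M1, M2, M3}.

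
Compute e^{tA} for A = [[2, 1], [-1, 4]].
e^{tA} = [[(1 - t)*e^{3*t}, t*e^{3*t}], [-t*e^{3*t}, (t + 1)*e^{3*t}]]

A has Jordan form J = [[3, 1], [0, 3]] with A = PJP^{-1}, so e^{tA} = P e^{tJ} P^{-1}.

For a Jordan block J_k(λ), e^{tJ_k(λ)} = e^{λt} · (I + tN + t^2 N^2/2! + ... + t^{k-1} N^{k-1}/(k-1)!) where N is the nilpotent superdiagonal part.

Assembling the blocks and conjugating back gives the entries of e^{tA} as shown above.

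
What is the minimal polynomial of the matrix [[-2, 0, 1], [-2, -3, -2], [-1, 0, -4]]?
m_A(x) = (x + 3)^2

The characteristic polynomial factors as (x + 3)^3. The minimal polynomial is ∏(x - λ)^{k_λ} where k_λ is the size of the largest Jordan block at λ.

For λ = -3: rank(A + 3I) = 1, and the largest Jordan block has size 2 (the smallest k with rank((A + 3I)^k) = rank((A + 3I)^(k+1))).

So m_A(x) = (x + 3)^2.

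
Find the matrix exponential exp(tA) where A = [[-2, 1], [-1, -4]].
A has Jordan form J = [[-3, 1], [0, -3]] with A = PJP^{-1}, so e^{tA} = P e^{tJ} P^{-1}.

For a Jordan block J_k(λ), e^{tJ_k(λ)} = e^{λt} · (I + tN + t^2 N^2/2! + ... + t^{k-1} N^{k-1}/(k-1)!) where N is the nilpotent superdiagonal part.

Assembling the blocks and conjugating back gives the entries of e^{tA} as shown above.

e^{tA} = [[(t + 1)*e^{-3*t}, t*e^{-3*t}], [-t*e^{-3*t}, (1 - t)*e^{-3*t}]]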